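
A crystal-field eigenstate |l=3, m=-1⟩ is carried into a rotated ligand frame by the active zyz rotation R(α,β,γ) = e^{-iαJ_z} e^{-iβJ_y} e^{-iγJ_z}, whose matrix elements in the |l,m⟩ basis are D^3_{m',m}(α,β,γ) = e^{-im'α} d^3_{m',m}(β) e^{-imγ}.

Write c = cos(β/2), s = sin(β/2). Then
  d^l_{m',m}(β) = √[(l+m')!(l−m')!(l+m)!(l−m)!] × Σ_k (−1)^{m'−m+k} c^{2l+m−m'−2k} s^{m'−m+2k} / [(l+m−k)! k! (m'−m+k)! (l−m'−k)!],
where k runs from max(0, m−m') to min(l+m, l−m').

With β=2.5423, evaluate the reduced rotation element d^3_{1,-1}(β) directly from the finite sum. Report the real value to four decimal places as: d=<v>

d^3_{1,-1}(β=2.5423) via the finite sum:
Half-angle: c=0.295182, s=0.955441. N=√(24·2·2·24)=48.000000
k: max(0,(-1)−(1))=0 … min(3+(-1),3−(1))=2
  k=0: (−1)^2·48.0000/(8)·0.2952^4·0.9554^2 = +0.041583
  k=1: (−1)^3·48.0000/(6)·0.2952^2·0.9554^4 = -0.580879
  k=2: (−1)^4·48.0000/(48)·0.2952^0·0.9554^6 = +0.760717
d^3_{1,-1}(2.5423) = +0.041583 -0.580879 +0.760717 = +0.221421

d=0.2214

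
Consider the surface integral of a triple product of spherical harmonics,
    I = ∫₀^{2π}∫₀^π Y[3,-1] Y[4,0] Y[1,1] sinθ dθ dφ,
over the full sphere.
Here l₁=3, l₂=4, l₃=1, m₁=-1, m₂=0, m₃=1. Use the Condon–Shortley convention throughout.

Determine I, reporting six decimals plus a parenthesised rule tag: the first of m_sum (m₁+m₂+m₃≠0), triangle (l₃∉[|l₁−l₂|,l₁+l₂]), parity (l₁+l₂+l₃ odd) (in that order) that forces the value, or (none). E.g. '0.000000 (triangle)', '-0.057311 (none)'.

0.150786 (none)

Checks pass: Σm=0; 8 even; l₃=1∈[1,7].
(2·3+1)(2·4+1)(2·1+1) = 189
Δ: 6! 0! 2! / 9! → 1/252
sum: t=3:−1/36 = -1/36
3j²(3 4 1; 0 0 0) = Δ·Π!·Σ² = 4/63  (sign +1)
sum: t=4:+1/96 = 1/96
3j²(3 4 1; -1 0 1) = Δ·Π!·Σ² = 1/42  (sign +1)
combine: 4πI² = 189·4/63·1/42 = 2/7
take √, sign +1: I = 0.15078601
No selection rule forces the value: the integral is nonzero (none).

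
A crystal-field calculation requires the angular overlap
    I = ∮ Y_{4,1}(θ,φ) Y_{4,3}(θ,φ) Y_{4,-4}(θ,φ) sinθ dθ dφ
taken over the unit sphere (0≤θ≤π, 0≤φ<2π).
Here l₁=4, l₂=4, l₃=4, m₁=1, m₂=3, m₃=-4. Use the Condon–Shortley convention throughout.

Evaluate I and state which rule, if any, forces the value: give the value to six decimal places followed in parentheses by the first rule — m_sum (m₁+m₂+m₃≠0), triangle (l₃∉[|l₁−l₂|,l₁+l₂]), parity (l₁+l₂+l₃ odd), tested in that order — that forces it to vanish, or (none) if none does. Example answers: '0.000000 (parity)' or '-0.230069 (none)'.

m-sum 0 ✓  L=12 even ✓  0≤4≤8 ✓
Π(2lᵢ+1) = 9×9×9 = 729
triangle coeff Δ(4,4,4) = 1/450450
Σ_t [0,4]: t=0:+1/13824 t=1:−1/216 t=2:+1/64 t=3:−1/216 t=4:+1/13824 = 5/768
(3j)²=18/1001 [(4 4 4; 0 0 0)], sign=+1
Σ_t [3,3]: t=3:−1/3456 = -1/3456
(3j)²=35/1287 [(4 4 4; 1 3 -4)], sign=-1
⇒ 4πI² = 7290/20449
I = (-1)√(7290/20449/(4π)) = -0.16843130
No selection rule forces the value: the integral is nonzero (none).

-0.168431 (none)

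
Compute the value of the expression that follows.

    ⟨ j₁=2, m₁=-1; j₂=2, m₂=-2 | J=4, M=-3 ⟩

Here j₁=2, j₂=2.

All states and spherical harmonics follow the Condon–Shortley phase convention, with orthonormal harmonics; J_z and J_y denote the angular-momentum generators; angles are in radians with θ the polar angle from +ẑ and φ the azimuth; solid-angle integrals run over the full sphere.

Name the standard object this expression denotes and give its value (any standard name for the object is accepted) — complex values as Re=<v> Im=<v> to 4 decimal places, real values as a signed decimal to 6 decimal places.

This is a Clebsch–Gordan (vector-coupling) coefficient.
j₁+j₂−J=0  J+j₁−j₂=4  J−j₁+j₂=4  j₁+j₂+J+1=9
(j₁±m₁, j₂±m₂, J±M) = (1,3,0,4,1,7)
P² = 10368
sum k=0..0:
  [0] +1/144 = 1/144
S = 1/144
C² = P²·S² = 1/2 ; C = +0.707107

Clebsch–Gordan coefficient, +√(1/2) ≈ +0.707107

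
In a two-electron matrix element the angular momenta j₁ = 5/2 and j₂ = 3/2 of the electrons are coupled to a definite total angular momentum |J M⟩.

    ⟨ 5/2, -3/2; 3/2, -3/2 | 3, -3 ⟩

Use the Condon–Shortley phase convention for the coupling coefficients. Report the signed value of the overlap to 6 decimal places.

triangle: 1!×4!×2!/8! = 48/40320
(j±m)!: 1!×4!×0!×3!×0!×6! = 103680
prefactor² = (2J+1)×Δ×N² = 864
  k=0: +1/(0!×1!×4!×0!×0!×2!) = 1/48
Σ = 1/48  ⇒  CG² = 864×(1/48)² = 3/8
CG = +√(3/8) = +0.612372

+0.612372  (= +√(3/8))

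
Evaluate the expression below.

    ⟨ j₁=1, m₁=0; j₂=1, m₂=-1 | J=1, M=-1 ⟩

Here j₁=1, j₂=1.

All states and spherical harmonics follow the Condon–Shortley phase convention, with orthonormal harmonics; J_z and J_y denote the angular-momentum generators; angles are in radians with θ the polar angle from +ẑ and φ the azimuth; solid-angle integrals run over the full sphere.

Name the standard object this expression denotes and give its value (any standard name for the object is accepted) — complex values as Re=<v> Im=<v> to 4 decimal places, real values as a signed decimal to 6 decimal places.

This is a Clebsch–Gordan (vector-coupling) coefficient.
j₁+j₂−J=1  J+j₁−j₂=1  J−j₁+j₂=1  j₁+j₂+J+1=4
(j₁±m₁, j₂±m₂, J±M) = (1,1,0,2,0,2)
P² = 1/2
sum k=0..0:
  [0] +1/1 = 1
S = 1
C² = P²·S² = 1/2 ; C = +0.707107

Clebsch–Gordan coefficient, +√(1/2) ≈ +0.707107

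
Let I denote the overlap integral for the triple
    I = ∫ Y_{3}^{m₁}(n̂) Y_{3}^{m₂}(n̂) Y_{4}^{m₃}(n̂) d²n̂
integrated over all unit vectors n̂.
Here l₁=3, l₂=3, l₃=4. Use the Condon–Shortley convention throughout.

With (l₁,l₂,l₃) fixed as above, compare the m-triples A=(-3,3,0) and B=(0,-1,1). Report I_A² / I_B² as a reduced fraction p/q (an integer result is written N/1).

l's match ⇒ only the (l;m) 3-j factors differ between A and B.
A: triangle coeff Δ(3,3,4) = 1/34650; Σ_t [2,2]: t=2:+1/1152 = 1/1152; (3j)²=1/154 [(3 3 4; -3 3 0)], sign=+1
B: triangle coeff Δ(3,3,4) = 1/34650; Σ_t [0,2]: t=0:+1/48 t=1:−1/24 t=2:+1/288 = -5/288; (3j)²=5/462 [(3 3 4; 0 -1 1)], sign=+1
I_A²/I_B² = (1/154)/(5/462) = 3/5

3/5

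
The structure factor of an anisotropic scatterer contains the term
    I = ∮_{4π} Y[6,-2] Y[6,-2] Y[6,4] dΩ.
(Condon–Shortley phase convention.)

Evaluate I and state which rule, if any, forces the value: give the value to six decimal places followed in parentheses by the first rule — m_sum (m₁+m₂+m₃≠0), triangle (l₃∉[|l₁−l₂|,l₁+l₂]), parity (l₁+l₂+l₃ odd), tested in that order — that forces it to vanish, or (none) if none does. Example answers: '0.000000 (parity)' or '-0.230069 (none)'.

Checks pass: Σm=0; 18 even; l₃=6∈[0,12].
(2·6+1)(2·6+1)(2·6+1) = 2197
Δ: 6! 6! 6! / 19! → 1/325909584
sum: t=0:+1/373248000 t=1:−1/1728000 t=2:+1/110592 t=3:−1/46656 t=4:+1/110592 t=5:−1/1728000 t=6:+1/373248000 = -7/1555200
3j²(6 6 6; 0 0 0) = Δ·Π!·Σ² = 400/46189  (sign -1)
sum: t=2:+1/1658880 t=3:−1/518400 t=4:+1/1658880 = -1/1382400
3j²(6 6 6; -2 -2 4) = Δ·Π!·Σ² = 504/46189  (sign -1)
combine: 4πI² = 2197·400/46189·504/46189 = 2620800/12623809
take √, sign +1: I = 0.12853364
No selection rule forces the value: the integral is nonzero (none).

0.128534 (none)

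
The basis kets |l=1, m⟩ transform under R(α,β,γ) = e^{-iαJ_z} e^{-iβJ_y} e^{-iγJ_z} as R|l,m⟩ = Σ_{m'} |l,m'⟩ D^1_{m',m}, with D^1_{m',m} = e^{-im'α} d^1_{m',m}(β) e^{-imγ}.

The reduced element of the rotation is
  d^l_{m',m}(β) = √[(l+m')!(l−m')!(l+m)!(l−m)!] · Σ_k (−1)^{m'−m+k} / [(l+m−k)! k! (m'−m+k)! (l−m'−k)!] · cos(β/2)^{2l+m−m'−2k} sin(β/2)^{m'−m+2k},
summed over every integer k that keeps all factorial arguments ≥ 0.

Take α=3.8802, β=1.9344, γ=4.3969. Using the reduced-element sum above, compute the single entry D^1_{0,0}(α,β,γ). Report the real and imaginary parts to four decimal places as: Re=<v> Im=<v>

Re=-0.3556 Im=0.0000

Split into d^1_{0,0}(β=1.9344) × two z-phases.
c=cos(1.934400/2)=0.567607, s=sin(1.934400/2)=0.823300; N=√[1·1·1·1]=1.000000
The bounds max(0,m−m')=0 and min(l+m,l−m')=1 give 2 terms
  k=0: (−1)^0·1.0000/(1)·0.5676^2·0.8233^0 = +0.322178
  k=1: (−1)^1·1.0000/(1)·0.5676^0·0.8233^2 = -0.677822
d^1_{0,0}(1.9344) = +0.322178 -0.677822 = -0.355645
D = (+1.000000+0.000000i)·(-0.355645)·(+1.000000+0.000000i) = -0.355645+0.000000i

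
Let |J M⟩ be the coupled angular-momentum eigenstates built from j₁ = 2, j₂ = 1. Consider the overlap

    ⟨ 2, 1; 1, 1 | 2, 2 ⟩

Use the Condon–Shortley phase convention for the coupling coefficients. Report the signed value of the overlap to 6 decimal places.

√[5·1!3!1!/6! · 3!1!2!0!4!0!] = √(12)
  +(−1)^1/∏(1,0,0,1,3,0)! = -1/6  (running -1/6)
⟨..|..⟩ = √(12)·(-1/6) = -0.577350

-0.577350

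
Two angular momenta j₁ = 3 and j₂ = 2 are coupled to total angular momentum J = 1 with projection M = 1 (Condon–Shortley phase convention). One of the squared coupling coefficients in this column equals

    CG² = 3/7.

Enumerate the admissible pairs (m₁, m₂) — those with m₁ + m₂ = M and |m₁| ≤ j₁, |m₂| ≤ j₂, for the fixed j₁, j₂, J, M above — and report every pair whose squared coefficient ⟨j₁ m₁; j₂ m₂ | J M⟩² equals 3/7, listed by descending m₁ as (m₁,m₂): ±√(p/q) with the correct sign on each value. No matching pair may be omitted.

(3,-2): +√(3/7)

Admissible pairs with m₁+m₂ = M = 1: (-1,2), (0,1), (1,0), (2,-1), (3,-2)
  (m₁,m₂)=(3,-2): CG² = 3/7, CG = +√(3/7)   ← matches the target
  (m₁,m₂)=(2,-1): CG² = 2/7, CG = −√(2/7)
  (m₁,m₂)=(1,0): CG² = 6/35, CG = +√(6/35)
  (m₁,m₂)=(0,1): CG² = 3/35, CG = −√(3/35)
  (m₁,m₂)=(-1,2): CG² = 1/35, CG = +√(1/35)
Pairs with CG² = 3/7: (3,-2): +√(3/7)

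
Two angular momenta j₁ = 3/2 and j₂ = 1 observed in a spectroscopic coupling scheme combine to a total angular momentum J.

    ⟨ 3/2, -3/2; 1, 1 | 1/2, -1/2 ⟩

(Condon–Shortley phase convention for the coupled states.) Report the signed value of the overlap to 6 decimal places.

+0.707107  (= +√(1/2))

triangle: 2!*1!*0!/4! = 2/24
(j±m)!: 0!*3!*2!*0!*0!*1! = 12
prefactor² = (2J+1)*Δ*N² = 2
  k=2: +1/(2!*0!*1!*0!*0!*0!) = 1/2
Σ = 1/2  ⇒  CG² = 2*(1/2)² = 1/2
CG = +√(1/2) = +0.707107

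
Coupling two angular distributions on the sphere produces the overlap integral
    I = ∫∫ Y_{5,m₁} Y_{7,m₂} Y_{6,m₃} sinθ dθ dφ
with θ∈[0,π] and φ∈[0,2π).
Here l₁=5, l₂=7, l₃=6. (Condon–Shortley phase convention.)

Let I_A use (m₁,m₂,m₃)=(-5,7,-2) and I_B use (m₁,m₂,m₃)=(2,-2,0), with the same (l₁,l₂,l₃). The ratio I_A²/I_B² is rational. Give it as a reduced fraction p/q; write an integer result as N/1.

143/81

Shared (l₁,l₂,l₃)=(5,7,6): N and (l;000)² cancel in I_A²/I_B².
A: Δ = 6!·4!·8!/19! = 1/174594420; Racah Σ t=6..6: t=6:+1/696729600 = 1/696729600; ⇒ 3j(5 7 6; -5 7 -2)² = 7/1938, sgn +1
B: Δ = 6!·4!·8!/19! = 1/174594420; Racah Σ t=0..3: t=0:+1/3110400 t=1:−1/276480 t=2:+1/207360 t=3:−1/1244160 = 1/1382400; ⇒ 3j(5 7 6; 2 -2 0)² = 189/92378, sgn +1
I_A²/I_B² = (7/1938)/(189/92378) = 143/81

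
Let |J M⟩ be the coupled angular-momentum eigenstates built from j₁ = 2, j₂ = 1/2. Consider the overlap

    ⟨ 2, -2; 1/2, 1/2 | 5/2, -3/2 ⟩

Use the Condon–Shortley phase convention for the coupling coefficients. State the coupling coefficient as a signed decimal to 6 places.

+0.447214

√[6·0!4!1!/6! · 0!4!1!0!1!4!] = √(576/5)
  +(−1)^0/∏(0,0,4,1,0,0)! = 1/24  (running 1/24)
⟨..|..⟩ = √(576/5)·(1/24) = +0.447214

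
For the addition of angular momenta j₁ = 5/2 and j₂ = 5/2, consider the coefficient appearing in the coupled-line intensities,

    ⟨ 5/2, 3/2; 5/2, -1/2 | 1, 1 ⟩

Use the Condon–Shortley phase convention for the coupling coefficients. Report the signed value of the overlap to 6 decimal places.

-0.478091

j₁+j₂−J=4  J+j₁−j₂=1  J−j₁+j₂=1  j₁+j₂+J+1=7
(j₁±m₁, j₂±m₂, J±M) = (4,1,2,3,2,0)
P² = 288/35
sum k=1..1:
  [1] −1/6 = -1/6
S = -1/6
C² = P²·S² = 8/35 ; C = -0.478091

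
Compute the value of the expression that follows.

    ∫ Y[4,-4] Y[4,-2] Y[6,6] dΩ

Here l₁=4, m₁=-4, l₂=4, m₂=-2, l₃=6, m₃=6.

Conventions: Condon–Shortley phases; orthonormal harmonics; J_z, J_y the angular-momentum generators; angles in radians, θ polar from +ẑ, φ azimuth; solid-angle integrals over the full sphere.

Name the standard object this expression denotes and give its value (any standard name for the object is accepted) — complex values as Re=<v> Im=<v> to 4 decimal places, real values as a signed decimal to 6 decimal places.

Gaunt coefficient, -0.163436

This is a Gaunt coefficient — the integral of a triple product of spherical harmonics over the sphere.
Checks pass: Σm=0; 14 even; l₃=6∈[0,8].
(2·4+1)(2·4+1)(2·6+1) = 1053
Δ: 2! 6! 6! / 15! → 1/1261260
sum: t=0:+1/4608 t=1:−1/1296 t=2:+1/4608 = -7/20736
3j²(4 4 6; 0 0 0) = Δ·Π!·Σ² = 20/1287  (sign -1)
sum: t=2:+1/1036800 = 1/1036800
3j²(4 4 6; -4 -2 6) = Δ·Π!·Σ² = 4/195  (sign +1)
combine: 4πI² = 1053·20/1287·4/195 = 48/143
take √, sign -1: I = -0.16343598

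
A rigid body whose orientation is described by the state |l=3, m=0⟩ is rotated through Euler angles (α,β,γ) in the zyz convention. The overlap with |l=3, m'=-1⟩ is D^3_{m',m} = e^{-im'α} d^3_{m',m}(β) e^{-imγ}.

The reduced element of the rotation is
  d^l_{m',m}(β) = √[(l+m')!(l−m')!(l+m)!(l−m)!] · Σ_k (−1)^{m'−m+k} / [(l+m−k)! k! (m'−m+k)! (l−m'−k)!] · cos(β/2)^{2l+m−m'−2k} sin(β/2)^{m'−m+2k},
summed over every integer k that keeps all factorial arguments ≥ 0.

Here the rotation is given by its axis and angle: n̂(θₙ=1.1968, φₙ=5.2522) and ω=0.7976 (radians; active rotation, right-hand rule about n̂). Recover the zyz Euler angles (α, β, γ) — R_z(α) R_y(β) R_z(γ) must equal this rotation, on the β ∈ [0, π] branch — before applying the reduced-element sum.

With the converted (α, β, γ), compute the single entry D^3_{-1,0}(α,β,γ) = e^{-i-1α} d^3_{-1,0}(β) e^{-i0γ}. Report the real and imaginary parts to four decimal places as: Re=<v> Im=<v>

Re=-0.3882 Im=-0.3221

Axis–angle → zyz. n̂ = (sinθₙcosφₙ, sinθₙsinφₙ, cosθₙ) = (+0.478445, -0.798510, +0.365338), ω = 0.7976.
R = I cosω + sinω [n̂]ₓ + (1−cosω) n̂n̂ᵀ gives
  R = [+0.767460, -0.376680, -0.518766; +0.146252, +0.890715, -0.430392; +0.624192, +0.254438, +0.738678]
β = atan2(√(R₁₃²+R₂₃²), R₃₃) = 0.739689; α = atan2(R₂₃, R₁₃) mod 2π = 3.834151; γ = atan2(R₃₂, −R₃₁) mod 2π = 2.754529
D^3_{-1,0}(3.8342,0.7397,2.7545) = e^{-i·-1·3.8342}·d^3_{-1,0}(0.7397)·e^{-i·0·2.7545}. Compute d first:
With c≡cos(β/2)=0.932384 and s≡sin(β/2)=0.361471, N=[2·24·6·6]^{1/2}=41.569219
k: max(0,(0)−(-1))=1 … min(3+(0),3−(-1))=3
  k=1: (−1)^0·41.5692/(12)·0.9324^5·0.3615^1 = +0.882341
  k=2: (−1)^1·41.5692/(4)·0.9324^3·0.3615^3 = -0.397846
  k=3: (−1)^2·41.5692/(12)·0.9324^1·0.3615^5 = +0.019932
d^3_{-1,0}(0.7397) = +0.882341 -0.397846 +0.019932 = +0.504428
Attach z-rotation phases: D = e^{-i(-1)(3.8342)}·(+0.504428)·e^{-i(0)(2.7545)} = -0.388215-0.322081i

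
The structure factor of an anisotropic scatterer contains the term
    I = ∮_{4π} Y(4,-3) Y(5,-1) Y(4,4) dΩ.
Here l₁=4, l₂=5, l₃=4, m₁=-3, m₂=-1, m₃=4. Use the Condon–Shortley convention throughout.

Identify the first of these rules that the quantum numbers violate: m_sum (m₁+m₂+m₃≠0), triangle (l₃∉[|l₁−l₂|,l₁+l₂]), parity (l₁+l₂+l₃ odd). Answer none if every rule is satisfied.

azimuthal sum: -3 − 1 + 4 = 0  ✓
1 ≤ 4 ≤ 9 (triangle on l)  ✓
L = 4 + 5 + 4 = 13 (odd)  ✗

parity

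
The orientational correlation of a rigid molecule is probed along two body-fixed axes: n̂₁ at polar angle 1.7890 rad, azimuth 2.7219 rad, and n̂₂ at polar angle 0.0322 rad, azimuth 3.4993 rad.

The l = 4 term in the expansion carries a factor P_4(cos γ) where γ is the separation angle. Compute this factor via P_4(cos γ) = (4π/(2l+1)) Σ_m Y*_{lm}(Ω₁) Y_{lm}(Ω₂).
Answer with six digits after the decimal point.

Addition theorem: P_4(cos γ) = (4π/9) Σ_m Y*_{lm}(Ω₁) Y_{lm}(Ω₂), m = −4…4:
  term(m=-4) = -0.00000 - 0.00000j   from Y*(Ω₁)=-0.04332 - 0.39969j, Y(Ω₂)=0.00000 - 0.00000j
  term(m=-3) = 0.00001 + 0.00001j   from Y*(Ω₁)=0.07733 - 0.23998j, Y(Ω₂)=-0.00002 + 0.00004j
  term(m=-2) = -0.00001 + 0.00045j   from Y*(Ω₁)=-0.14310 + 0.15946j, Y(Ω₂)=0.00157 - 0.00136j
  term(m=-1) = 0.01157 - 0.01139j   from Y*(Ω₁)=-0.24397 + 0.10886j, Y(Ω₂)=-0.05693 + 0.02128j
  term(m=+0) = 0.14882 + 0.00000j   from Y*(Ω₁)=0.17677 + 0.00000j, Y(Ω₂)=0.84190 + 0.00000j
  term(m=+1) = 0.01157 + 0.01139j   from Y*(Ω₁)=0.24397 + 0.10886j, Y(Ω₂)=0.05693 + 0.02128j
  term(m=+2) = -0.00001 - 0.00045j   from Y*(Ω₁)=-0.14310 - 0.15946j, Y(Ω₂)=0.00157 + 0.00136j
  term(m=+3) = 0.00001 - 0.00001j   from Y*(Ω₁)=-0.07733 - 0.23998j, Y(Ω₂)=0.00002 + 0.00004j
  term(m=+4) = -0.00000 + 0.00000j   from Y*(Ω₁)=-0.04332 + 0.39969j, Y(Ω₂)=0.00000 + 0.00000j
Total Σ_m = 0.17197 - 0.00000j. Multiply by 1.396263: 0.24011 - 0.00000j. P_4(cos γ) = 0.240113

0.240113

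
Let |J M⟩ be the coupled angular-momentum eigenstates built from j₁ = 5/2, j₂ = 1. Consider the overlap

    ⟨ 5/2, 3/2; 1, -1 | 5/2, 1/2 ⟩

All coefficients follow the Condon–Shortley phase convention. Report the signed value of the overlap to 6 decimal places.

j₁+j₂−J=1  J+j₁−j₂=4  J−j₁+j₂=1  j₁+j₂+J+1=7
(j₁±m₁, j₂±m₂, J±M) = (4,1,0,2,3,2)
P² = 576/35
sum k=0..0:
  [0] +1/6 = 1/6
S = 1/6
C² = P²·S² = 16/35 ; C = +0.676123

+√(16/35) ≈ +0.676123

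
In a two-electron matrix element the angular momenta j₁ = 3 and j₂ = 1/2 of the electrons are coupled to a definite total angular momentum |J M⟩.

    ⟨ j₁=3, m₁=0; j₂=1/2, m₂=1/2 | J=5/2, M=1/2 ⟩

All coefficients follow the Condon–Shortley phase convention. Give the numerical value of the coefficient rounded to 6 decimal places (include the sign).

−√(3/7) ≈ -0.654654

√[6·1!5!0!/7! · 3!3!1!0!3!2!] = √(432/7)
  +(−1)^1/∏(1,0,2,0,3,0)! = -1/12  (running -1/12)
⟨..|..⟩ = √(432/7)·(-1/12) = -0.654654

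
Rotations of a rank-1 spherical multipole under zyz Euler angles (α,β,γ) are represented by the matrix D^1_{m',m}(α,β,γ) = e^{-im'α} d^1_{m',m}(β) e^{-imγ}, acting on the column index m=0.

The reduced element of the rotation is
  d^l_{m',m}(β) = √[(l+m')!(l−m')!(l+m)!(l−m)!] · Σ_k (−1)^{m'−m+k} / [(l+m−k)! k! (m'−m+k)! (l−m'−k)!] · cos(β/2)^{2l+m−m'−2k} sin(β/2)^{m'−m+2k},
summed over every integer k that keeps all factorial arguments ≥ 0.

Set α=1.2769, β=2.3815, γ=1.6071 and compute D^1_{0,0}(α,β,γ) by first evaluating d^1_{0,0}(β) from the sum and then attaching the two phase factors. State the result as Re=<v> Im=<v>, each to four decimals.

Split into d^1_{0,0}(β=2.3815) × two z-phases.
With c≡cos(β/2)=0.370963 and s≡sin(β/2)=0.928647, N=[1·1·1·1]^{1/2}=1.000000
k: max(0,(0)−(0))=0 … min(1+(0),1−(0))=1
  k=0: (−1)^0·1.0000/(1)·0.3710^2·0.9286^0 = +0.137614
  k=1: (−1)^1·1.0000/(1)·0.3710^0·0.9286^2 = -0.862386
d^1_{0,0}(2.3815) = +0.137614 -0.862386 = -0.724772
D = (+1.000000+0.000000i)·(-0.724772)·(+1.000000+0.000000i) = -0.724772+0.000000i

Re=-0.7248 Im=0.0000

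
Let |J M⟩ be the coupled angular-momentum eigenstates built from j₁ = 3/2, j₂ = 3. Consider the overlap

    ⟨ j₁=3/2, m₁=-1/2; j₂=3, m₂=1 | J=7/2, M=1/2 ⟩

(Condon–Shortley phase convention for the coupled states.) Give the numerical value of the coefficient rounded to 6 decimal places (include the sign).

−√(2/7) ≈ -0.534522

triangle: 1!×2!×5!/9! = 240/362880
(j±m)!: 1!×2!×4!×2!×4!×3! = 13824
prefactor² = (2J+1)×Δ×N² = 512/7
  k=0: +1/(0!×1!×2!×4!×0!×1!) = 1/48
  k=1: −1/(1!×0!×1!×3!×1!×2!) = -1/12
Σ = -1/16  ⇒  CG² = 512/7×(-1/16)² = 2/7
CG = −√(2/7) = -0.534522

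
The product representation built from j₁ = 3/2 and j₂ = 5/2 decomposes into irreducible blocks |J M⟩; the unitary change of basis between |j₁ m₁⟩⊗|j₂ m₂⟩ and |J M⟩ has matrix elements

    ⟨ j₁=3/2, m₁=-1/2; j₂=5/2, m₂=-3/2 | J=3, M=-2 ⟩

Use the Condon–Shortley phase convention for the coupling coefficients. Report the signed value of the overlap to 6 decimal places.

+√(1/12) = +0.288675

√[7·1!2!4!/8! · 1!2!1!4!1!5!] = √(48)
  +(−1)^0/∏(0,1,2,1,0,3)! = 1/12  (running 1/12)
  +(−1)^1/∏(1,0,1,0,1,4)! = -1/24  (running 1/24)
⟨..|..⟩ = √(48)·(1/24) = +0.288675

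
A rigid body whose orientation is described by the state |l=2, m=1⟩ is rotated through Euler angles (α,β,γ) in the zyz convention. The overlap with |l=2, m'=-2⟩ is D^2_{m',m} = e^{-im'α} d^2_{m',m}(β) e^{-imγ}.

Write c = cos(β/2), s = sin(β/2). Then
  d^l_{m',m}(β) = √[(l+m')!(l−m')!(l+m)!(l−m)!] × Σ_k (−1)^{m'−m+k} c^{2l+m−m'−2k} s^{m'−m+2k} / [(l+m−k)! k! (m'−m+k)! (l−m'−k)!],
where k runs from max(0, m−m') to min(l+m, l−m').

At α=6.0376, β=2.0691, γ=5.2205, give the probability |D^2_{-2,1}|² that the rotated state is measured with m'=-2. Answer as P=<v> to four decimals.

P=0.4213

Split into d^2_{-2,1}(β=2.0691) × two z-phases.
With c≡cos(β/2)=0.510913 and s≡sin(β/2)=0.859633, N=[1·24·6·1]^{1/2}=12.000000
Admissible k: 3..3 (factorial args all ≥0)
  k=3: (−1)^0·12.0000/(6)·0.5109^1·0.8596^3 = +0.649106
d^2_{-2,1}(2.0691) = +0.649106
|D^2_{-2,1}|² = |d^2_{-2,1}(β)|² = (+0.649106)² = 0.421338 (the z-rotation phases have unit modulus)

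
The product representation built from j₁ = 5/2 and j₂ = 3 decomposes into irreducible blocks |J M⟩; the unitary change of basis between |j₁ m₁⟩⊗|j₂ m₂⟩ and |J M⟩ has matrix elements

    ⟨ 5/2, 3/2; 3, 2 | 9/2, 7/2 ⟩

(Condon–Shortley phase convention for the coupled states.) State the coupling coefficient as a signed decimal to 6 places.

j₁+j₂−J=1  J+j₁−j₂=4  J−j₁+j₂=5  j₁+j₂+J+1=11
(j₁±m₁, j₂±m₂, J±M) = (4,1,5,1,8,1)
P² = 921600/11
sum k=0..1:
  [0] +1/720 = 1/720
  [1] −1/576 = -1/576
S = -1/2880
C² = P²·S² = 1/99 ; C = -0.100504

-0.100504  (= −√(1/99))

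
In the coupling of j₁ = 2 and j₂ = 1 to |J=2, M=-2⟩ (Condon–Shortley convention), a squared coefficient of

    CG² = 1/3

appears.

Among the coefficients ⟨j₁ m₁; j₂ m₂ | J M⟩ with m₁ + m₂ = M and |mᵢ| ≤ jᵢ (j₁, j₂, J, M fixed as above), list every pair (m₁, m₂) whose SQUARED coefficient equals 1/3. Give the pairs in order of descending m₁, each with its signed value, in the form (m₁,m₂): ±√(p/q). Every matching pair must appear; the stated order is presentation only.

Admissible pairs with m₁+m₂ = M = -2: (-2,0), (-1,-1)
  (m₁,m₂)=(-1,-1): CG² = 1/3, CG = +√(1/3)   ← matches the target
  (m₁,m₂)=(-2,0): CG² = 2/3, CG = −√(2/3)
Pairs with CG² = 1/3: (-1,-1): +√(1/3)

(-1,-1): +√(1/3)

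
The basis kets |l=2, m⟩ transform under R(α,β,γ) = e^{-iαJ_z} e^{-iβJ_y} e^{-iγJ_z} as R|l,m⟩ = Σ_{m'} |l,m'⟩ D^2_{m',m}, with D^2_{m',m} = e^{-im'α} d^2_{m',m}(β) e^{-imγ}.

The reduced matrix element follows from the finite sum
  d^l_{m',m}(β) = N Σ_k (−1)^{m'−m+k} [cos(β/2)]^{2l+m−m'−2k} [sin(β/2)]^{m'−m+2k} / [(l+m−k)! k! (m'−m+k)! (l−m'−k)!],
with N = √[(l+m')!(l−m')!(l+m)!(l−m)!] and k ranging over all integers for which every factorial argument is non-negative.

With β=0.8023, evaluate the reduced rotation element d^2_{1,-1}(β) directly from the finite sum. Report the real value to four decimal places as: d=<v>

d=0.3644

d^2_{1,-1}(β=0.8023) via the finite sum:
With c≡cos(β/2)=0.920613 and s≡sin(β/2)=0.390477, N=[6·1·1·6]^{1/2}=6.000000
k∈{0,1} keeps every argument non-negative
  k=0: (−1)^2·6.0000/(2)·0.9206^2·0.3905^2 = +0.387674
  k=1: (−1)^3·6.0000/(6)·0.9206^0·0.3905^4 = -0.023248
d^2_{1,-1}(0.8023) = +0.387674 -0.023248 = +0.364426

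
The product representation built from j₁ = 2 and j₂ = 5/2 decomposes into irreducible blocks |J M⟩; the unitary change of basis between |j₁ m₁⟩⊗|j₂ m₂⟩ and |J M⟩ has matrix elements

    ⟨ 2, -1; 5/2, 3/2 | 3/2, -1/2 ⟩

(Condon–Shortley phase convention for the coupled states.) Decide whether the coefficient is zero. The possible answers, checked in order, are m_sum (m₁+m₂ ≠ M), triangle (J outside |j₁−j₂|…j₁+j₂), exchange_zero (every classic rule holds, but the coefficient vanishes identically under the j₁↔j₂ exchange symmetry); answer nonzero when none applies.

m-sum: m₁+m₂ = -1+3/2 = 1/2, M = -1/2  ✗ ⇒ coefficient is 0

m_sum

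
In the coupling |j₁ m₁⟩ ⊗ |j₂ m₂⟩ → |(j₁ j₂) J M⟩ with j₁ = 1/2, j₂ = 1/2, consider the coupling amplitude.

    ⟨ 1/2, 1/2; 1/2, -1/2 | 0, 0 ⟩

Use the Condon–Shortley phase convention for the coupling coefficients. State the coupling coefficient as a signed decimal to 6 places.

+√(1/2) ≈ +0.707107

√[1·1!0!0!/2! · 1!0!0!1!0!0!] = √(1/2)
  +(−1)^0/∏(0,1,0,0,0,0)! = 1  (running 1)
⟨..|..⟩ = √(1/2)·(1) = +0.707107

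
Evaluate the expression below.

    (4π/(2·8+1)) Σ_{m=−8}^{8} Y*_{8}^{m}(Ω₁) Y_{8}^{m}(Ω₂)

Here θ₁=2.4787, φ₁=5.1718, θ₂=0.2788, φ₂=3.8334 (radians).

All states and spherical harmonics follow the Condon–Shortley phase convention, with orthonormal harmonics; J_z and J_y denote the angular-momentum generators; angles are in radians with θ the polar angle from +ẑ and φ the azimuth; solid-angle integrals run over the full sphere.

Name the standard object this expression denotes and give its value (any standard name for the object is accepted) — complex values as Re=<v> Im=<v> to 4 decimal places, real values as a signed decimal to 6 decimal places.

Legendre polynomial (addition theorem), +0.279479

This sum is the spherical-harmonic addition theorem: it equals the Legendre polynomial P_l(cos γ) of the angle γ between the two directions.
Expand P_8 via completeness: Σ_{m} conj(Y_{8,m}) at Ω₁ times Y_{8,m} at Ω₂ —
  m=-8: Y*=-0.009128-0.005394i  Y=+0.000012+0.000012i  product -0.000000-0.000000i
  m=-7: Y*=-0.004032+0.054172i  Y=-0.000031-0.000235i  product +0.000013-0.000001i
  m=-6: Y*=+0.157637-0.063901i  Y=-0.001120+0.001781i  product -0.000063+0.000352i
  m=-5: Y*=-0.267285-0.237403i  Y=+0.012737-0.004185i  product -0.004398-0.001905i
  m=-4: Y*=-0.127127+0.465039i  Y=-0.058690-0.023059i  product +0.018184-0.024362i
  m=-3: Y*=+0.299293-0.058356i  Y=+0.103960+0.188223i  product +0.042099+0.050267i
  m=-2: Y*=+0.103889+0.136101i  Y=+0.092050-0.486009i  product +0.075709-0.037963i
  m=-1: Y*=+0.177783-0.359363i  Y=-0.475418+0.393827i  product +0.057006+0.240863i
  m=+0: Y*=+0.047786-0.000000i  Y=+0.020594+0.000000i  product +0.000984+0.000000i
  m=+1: Y*=-0.177783-0.359363i  Y=+0.475418+0.393827i  product +0.057006-0.240863i
  m=+2: Y*=+0.103889-0.136101i  Y=+0.092050+0.486009i  product +0.075709+0.037963i
  m=+3: Y*=-0.299293-0.058356i  Y=-0.103960+0.188223i  product +0.042099-0.050267i
  m=+4: Y*=-0.127127-0.465039i  Y=-0.058690+0.023059i  product +0.018184+0.024362i
  m=+5: Y*=+0.267285-0.237403i  Y=-0.012737-0.004185i  product -0.004398+0.001905i
  m=+6: Y*=+0.157637+0.063901i  Y=-0.001120-0.001781i  product -0.000063-0.000352i
  m=+7: Y*=+0.004032+0.054172i  Y=+0.000031-0.000235i  product +0.000013+0.000001i
  m=+8: Y*=-0.009128+0.005394i  Y=+0.000012-0.000012i  product -0.000000+0.000000i
Total Σ_m = +0.378084+0.000000i. Multiply by 0.739198: +0.279479+0.000000i. P_8(cos γ) = 0.279479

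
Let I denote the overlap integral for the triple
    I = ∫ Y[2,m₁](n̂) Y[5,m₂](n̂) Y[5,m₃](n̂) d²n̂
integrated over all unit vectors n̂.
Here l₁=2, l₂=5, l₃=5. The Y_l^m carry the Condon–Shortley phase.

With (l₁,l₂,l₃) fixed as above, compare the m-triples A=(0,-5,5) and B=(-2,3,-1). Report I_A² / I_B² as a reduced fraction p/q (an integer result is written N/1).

Same 2,5,5: normalisation and zero-m 3j drop out of the ratio.
A: Δ: 2! 2! 8! / 13! → 1/38610; sum: t=0:+1/161280 = 1/161280; 3j²(2 5 5; 0 -5 5) = Δ·Π!·Σ² = 15/286  (sign +1)
B: Δ: 2! 2! 8! / 13! → 1/38610; sum: t=2:+1/5760 = 1/5760; 3j²(2 5 5; -2 3 -1) = Δ·Π!·Σ² = 56/2145  (sign +1)
I_A²/I_B² = (15/286)/(56/2145) = 225/112

225/112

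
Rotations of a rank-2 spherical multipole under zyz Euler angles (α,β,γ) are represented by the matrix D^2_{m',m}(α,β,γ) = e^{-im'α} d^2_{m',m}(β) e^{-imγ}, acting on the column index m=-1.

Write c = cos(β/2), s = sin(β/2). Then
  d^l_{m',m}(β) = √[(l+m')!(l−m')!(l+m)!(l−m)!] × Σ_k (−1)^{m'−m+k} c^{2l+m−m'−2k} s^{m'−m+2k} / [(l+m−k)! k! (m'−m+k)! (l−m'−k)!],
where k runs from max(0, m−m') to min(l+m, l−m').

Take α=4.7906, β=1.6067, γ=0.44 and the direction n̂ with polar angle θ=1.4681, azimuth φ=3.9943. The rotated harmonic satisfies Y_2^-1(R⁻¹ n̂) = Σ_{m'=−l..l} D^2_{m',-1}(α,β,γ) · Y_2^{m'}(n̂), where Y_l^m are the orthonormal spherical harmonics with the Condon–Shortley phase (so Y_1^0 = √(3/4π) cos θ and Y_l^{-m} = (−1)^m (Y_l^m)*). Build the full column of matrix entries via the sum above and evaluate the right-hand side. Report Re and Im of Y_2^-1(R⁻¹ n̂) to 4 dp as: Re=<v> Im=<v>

Need the full column D^2_{m',-1} for m'=−2..2 at α=4.7906, β=1.6067, γ=0.4400.
cos(β/2)=0.694300, sin(β/2)=0.719686
d^2_{-2,-1}: single k=1 term ⇒ +0.481741;  D = -0.398569-0.270587i
d^2_{-1,-1}: k∈[0..1] ⇒ +0.232374 -0.749034 = -0.516659;  D = -0.255915+0.448826i
d^2_{0,-1}: k∈[0..1] ⇒ -0.590010 +0.633945 = +0.043935;  D = +0.039750+0.018714i
d^2_{1,-1}: k∈[0..1] ⇒ +0.749034 -0.268270 = +0.480764;  D = -0.170165+0.449641i
d^2_{2,-1}: single k=0 term ⇒ -0.517614;  D = +0.496941+0.144825i
Y_2^{m'}(θ=1.4681,φ=3.9943) and Σ D·Y over m':
  (-0.3986-0.2706i)·(-0.0513-0.3788i)  (-0.2559+0.4488i)·(-0.0518+0.0593i)  (+0.0398+0.0187i)·(-0.3054+0.0000i)  (-0.1702+0.4496i)·(+0.0518+0.0593i)  (+0.4969+0.1448i)·(-0.0513+0.3788i)
Y_2^-1(R⁻¹ n̂) = -0.223387+0.314680i

Re=-0.2234 Im=0.3147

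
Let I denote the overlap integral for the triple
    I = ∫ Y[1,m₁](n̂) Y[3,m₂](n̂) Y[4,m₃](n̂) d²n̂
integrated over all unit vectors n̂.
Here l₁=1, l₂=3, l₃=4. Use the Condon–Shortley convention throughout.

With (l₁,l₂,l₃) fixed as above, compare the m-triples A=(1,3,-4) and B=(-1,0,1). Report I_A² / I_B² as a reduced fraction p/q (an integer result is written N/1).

Shared (l₁,l₂,l₃)=(1,3,4): N and (l;000)² cancel in I_A²/I_B².
A: Δ = 0!·2!·6!/9! = 1/252; Racah Σ t=0..0: t=0:+1/1440 = 1/1440; ⇒ 3j(1 3 4; 1 3 -4)² = 1/9, sgn +1
B: Δ = 0!·2!·6!/9! = 1/252; Racah Σ t=0..0: t=0:+1/72 = 1/72; ⇒ 3j(1 3 4; -1 0 1)² = 5/126, sgn -1
I_A²/I_B² = (1/9)/(5/126) = 14/5

14/5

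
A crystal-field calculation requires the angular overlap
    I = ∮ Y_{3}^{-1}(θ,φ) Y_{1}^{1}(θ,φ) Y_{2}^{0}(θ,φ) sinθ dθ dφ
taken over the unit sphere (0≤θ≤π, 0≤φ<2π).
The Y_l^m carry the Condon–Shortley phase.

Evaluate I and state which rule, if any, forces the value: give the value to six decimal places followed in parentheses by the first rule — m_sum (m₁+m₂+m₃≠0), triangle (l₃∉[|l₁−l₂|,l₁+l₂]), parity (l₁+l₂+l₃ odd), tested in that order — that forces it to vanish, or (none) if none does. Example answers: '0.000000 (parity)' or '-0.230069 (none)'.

m-sum 0 ✓  L=6 even ✓  2≤2≤4 ✓
Π(2lᵢ+1) = 7×3×5 = 105
triangle coeff Δ(3,1,2) = 1/105
Σ_t [1,1]: t=1:−1/4 = -1/4
(3j)²=3/35 [(3 1 2; 0 0 0)], sign=-1
Σ_t [2,2]: t=2:+1/8 = 1/8
(3j)²=2/35 [(3 1 2; -1 1 0)], sign=+1
⇒ 4πI² = 18/35
I = (-1)√(18/35/(4π)) = -0.20230066
No selection rule forces the value: the integral is nonzero (none).

-0.202301 (none)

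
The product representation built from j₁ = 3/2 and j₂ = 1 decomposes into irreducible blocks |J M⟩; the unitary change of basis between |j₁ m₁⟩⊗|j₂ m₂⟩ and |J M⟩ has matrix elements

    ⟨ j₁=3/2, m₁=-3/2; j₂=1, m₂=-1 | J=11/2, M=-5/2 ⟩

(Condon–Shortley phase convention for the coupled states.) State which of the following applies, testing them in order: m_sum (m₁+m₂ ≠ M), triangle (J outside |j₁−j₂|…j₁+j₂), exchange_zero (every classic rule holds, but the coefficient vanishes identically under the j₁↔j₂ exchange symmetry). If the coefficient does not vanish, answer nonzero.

m-sum: m₁+m₂ = -3/2+(-1) = -5/2, M = -5/2  ✓
triangle: need |j₁−j₂| ≤ J ≤ j₁+j₂, i.e. J ∈ [1/2, 5/2]; J = 11/2 is outside ✗ ⇒ coefficient is 0

triangle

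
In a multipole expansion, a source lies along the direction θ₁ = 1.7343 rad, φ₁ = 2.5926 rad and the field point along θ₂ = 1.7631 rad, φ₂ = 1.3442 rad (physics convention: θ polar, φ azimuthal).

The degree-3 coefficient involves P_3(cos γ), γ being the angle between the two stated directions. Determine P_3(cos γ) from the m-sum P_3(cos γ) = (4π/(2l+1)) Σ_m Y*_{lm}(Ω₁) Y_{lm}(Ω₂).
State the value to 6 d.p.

-0.410439

Term-by-term m-sum for l=3 (normalisation 4π/7 = 1.795196):
  [-3]  conj(Y_{3,-3})(Ω₁) = +0.030500+0.399590i ; Y_{3,-3}(Ω₂) = -0.248041+0.306862i ; Δ = -0.130184-0.089755i
  [-2]  conj(Y_{3,-2})(Ω₁) = -0.073749+0.144180i ; Y_{3,-2}(Ω₂) = +0.169191+0.082396i ; Δ = -0.024358+0.018317i
  [-1]  conj(Y_{3,-1})(Ω₁) = +0.235976-0.144351i ; Y_{3,-1}(Ω₂) = -0.058252+0.252659i ; Δ = +0.022726+0.068030i
  [+0]  conj(Y_{3,0})(Ω₁) = +0.174185-0.000000i ; Y_{3,0}(Ω₂) = +0.200939+0.000000i ; Δ = +0.035001+0.000000i
  [+1]  conj(Y_{3,1})(Ω₁) = -0.235976-0.144351i ; Y_{3,1}(Ω₂) = +0.058252+0.252659i ; Δ = +0.022726-0.068030i
  [+2]  conj(Y_{3,2})(Ω₁) = -0.073749-0.144180i ; Y_{3,2}(Ω₂) = +0.169191-0.082396i ; Δ = -0.024358-0.018317i
  [+3]  conj(Y_{3,3})(Ω₁) = -0.030500+0.399590i ; Y_{3,3}(Ω₂) = +0.248041+0.306862i ; Δ = -0.130184+0.089755i
Σ over m = -0.228632+0.000000i; ×(4π/7) → -0.410439+0.000000i. Real part: -0.410439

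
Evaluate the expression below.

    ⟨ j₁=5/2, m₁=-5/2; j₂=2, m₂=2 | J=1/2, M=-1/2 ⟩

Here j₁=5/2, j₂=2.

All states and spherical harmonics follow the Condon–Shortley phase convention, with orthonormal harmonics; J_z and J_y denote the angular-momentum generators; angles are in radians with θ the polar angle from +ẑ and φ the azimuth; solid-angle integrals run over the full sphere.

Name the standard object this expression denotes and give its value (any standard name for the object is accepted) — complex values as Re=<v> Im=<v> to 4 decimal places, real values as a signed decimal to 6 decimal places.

Clebsch–Gordan coefficient, +√(1/3) ≈ +0.577350

This is a Clebsch–Gordan (vector-coupling) coefficient.
√[2·4!1!0!/6! · 0!5!4!0!0!1!] = √(192)
  +(−1)^4/∏(4,0,1,0,0,0)! = 1/24  (running 1/24)
⟨..|..⟩ = √(192)·(1/24) = +0.577350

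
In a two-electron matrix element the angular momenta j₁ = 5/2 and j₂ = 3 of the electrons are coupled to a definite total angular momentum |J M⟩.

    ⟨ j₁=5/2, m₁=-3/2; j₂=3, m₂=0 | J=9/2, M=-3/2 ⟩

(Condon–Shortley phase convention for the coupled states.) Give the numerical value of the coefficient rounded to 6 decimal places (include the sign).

-0.540562

triangle: 1!·4!·5!/11! = 2880/39916800
(j±m)!: 1!·4!·3!·3!·3!·6! = 3732480
prefactor² = (2J+1)·Δ·N² = 207360/77
  k=0: +1/(0!·1!·4!·3!·0!·2!) = 1/288
  k=1: −1/(1!·0!·3!·2!·1!·3!) = -1/72
Σ = -1/96  ⇒  CG² = 207360/77·(-1/96)² = 45/154
CG = −√(45/154) = -0.540562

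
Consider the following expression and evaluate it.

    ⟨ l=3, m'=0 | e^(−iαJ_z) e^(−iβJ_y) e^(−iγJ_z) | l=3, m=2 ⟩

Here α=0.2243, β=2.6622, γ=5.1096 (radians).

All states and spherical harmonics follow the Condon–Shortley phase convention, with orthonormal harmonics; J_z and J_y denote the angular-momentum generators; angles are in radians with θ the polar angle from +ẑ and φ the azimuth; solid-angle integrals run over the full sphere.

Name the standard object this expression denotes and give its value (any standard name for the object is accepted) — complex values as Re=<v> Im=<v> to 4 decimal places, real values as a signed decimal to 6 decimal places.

Wigner D-matrix element, Re=0.1811 Im=-0.1844

This is a Wigner D-matrix element — the rotation-matrix element ⟨l m'| R(α,β,γ) |l m⟩ in the angular-momentum basis.
D^3_{0,2}(0.2243,2.6622,5.1096) = e^{-i·0·0.2243}·d^3_{0,2}(2.6622)·e^{-i·2·5.1096}. Compute d first:
Half-angle: c=0.237408, s=0.971410. N=√(6·6·120·1)=65.726707
k∈{2,3} keeps every argument non-negative
  k=2: (−1)^0·65.7267/(12)·0.2374^4·0.9714^2 = +0.016419
  k=3: (−1)^1·65.7267/(12)·0.2374^2·0.9714^4 = -0.274891
d^3_{0,2}(2.6622) = +0.016419 -0.274891 = -0.258472
D = (+1.000000+0.000000i)·(-0.258472)·(-0.700697+0.713459i) = +0.181111-0.184409i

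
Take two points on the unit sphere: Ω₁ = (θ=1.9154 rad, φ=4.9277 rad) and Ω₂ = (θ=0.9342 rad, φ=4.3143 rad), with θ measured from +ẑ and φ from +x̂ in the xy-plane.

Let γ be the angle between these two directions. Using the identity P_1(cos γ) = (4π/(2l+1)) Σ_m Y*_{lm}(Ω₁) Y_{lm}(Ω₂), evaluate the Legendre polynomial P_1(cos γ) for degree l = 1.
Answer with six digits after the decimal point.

Expand P_1 via completeness: Σ_{m} conj(Y_{1,m}) at Ω₁ times Y_{1,m} at Ω₂ —
  m=-1: Y*=(0.069476, -0.317674)  Y=(-0.107699, 0.256095)  product (0.073872, 0.052006)
  m=+0: Y*=(-0.165061, -0.000000)  Y=(0.290456, 0.000000)  product (-0.047943, -0.000000)
  m=+1: Y*=(-0.069476, -0.317674)  Y=(0.107699, 0.256095)  product (0.073872, -0.052006)
Total Σ_m = (0.099802, 0.000000). Multiply by 4.188790: (0.418049, 0.000000). P_1(cos γ) = 0.418049

0.418049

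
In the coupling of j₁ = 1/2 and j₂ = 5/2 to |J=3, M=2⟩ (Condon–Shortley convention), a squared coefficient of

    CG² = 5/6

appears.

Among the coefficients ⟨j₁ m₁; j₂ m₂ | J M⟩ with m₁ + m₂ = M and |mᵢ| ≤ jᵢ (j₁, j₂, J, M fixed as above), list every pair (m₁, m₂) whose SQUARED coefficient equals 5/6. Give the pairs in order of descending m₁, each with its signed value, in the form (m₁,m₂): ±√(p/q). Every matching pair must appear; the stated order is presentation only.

(1/2,3/2): +√(5/6)

Admissible pairs with m₁+m₂ = M = 2: (-1/2,5/2), (1/2,3/2)
  (m₁,m₂)=(1/2,3/2): CG² = 5/6, CG = +√(5/6)   ← matches the target
  (m₁,m₂)=(-1/2,5/2): CG² = 1/6, CG = +√(1/6)
Pairs with CG² = 5/6: (1/2,3/2): +√(5/6)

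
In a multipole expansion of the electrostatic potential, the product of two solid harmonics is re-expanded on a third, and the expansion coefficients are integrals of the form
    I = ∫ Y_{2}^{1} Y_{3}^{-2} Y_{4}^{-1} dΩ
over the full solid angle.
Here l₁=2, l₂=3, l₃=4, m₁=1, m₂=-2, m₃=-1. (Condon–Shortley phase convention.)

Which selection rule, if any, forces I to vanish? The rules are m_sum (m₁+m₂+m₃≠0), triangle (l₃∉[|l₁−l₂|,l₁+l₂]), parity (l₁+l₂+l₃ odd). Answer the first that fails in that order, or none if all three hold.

m₁+m₂+m₃ = 1 − 2 − 1 = -2  ✗
triangle: |2−3|=1 ≤ l₃=4 ≤ 2+3=5
parity: l₁+l₂+l₃ = 9 is odd

m_sum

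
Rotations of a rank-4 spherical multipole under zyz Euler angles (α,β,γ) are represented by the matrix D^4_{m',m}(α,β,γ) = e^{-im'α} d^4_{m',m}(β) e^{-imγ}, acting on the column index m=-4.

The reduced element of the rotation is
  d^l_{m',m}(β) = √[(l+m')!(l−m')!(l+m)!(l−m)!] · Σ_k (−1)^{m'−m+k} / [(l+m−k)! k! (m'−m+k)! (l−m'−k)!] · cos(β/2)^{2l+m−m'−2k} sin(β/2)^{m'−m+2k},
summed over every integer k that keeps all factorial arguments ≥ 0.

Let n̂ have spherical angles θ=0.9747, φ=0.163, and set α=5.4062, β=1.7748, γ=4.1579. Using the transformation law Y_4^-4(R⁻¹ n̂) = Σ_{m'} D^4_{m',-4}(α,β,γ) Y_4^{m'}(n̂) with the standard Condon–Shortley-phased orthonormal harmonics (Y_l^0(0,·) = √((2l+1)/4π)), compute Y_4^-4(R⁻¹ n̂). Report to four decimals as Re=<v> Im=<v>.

Re=0.1478 Im=0.3372

Need the full column D^4_{m',-4} for m'=−4..4 at α=5.4062, β=1.7748, γ=4.1579.
cos(β/2)=0.631430, sin(β/2)=0.775433
d^4_{-4,-4}: single k=0 term ⇒ +0.025270;  D = +0.021446+0.013365i
d^4_{-3,-4}: single k=0 term ⇒ -0.087774;  D = -0.011946-0.086957i
d^4_{-2,-4}: single k=0 term ⇒ +0.201660;  D = -0.136046+0.148857i
d^4_{-1,-4}: single k=0 term ⇒ -0.350230;  D = +0.349849+0.016333i
d^4_{0,-4}: single k=0 term ⇒ +0.480869;  D = -0.289927-0.383637i
d^4_{1,-4}: single k=0 term ⇒ -0.528191;  D = -0.120326+0.514302i
d^4_{2,-4}: single k=0 term ⇒ +0.458664;  D = +0.410172-0.205259i
d^4_{3,-4}: single k=0 term ⇒ -0.301078;  D = -0.275764-0.120840i
d^4_{4,-4}: single k=0 term ⇒ +0.130723;  D = +0.036228+0.125603i
Y_4^{m'}(θ=0.9747,φ=0.163) and Σ D·Y over m':
  (+0.0214+0.0134i)·(+0.1650-0.1259i)  (-0.0119-0.0870i)·(+0.3516-0.1871i)  (-0.1360+0.1489i)·(+0.2618-0.0885i)  (+0.3498+0.0163i)·(-0.1721+0.0283i)  (-0.2899-0.3836i)·(-0.3151+0.0000i)  (-0.1203+0.5143i)·(+0.1721+0.0283i)  (+0.4102-0.2053i)·(+0.2618+0.0885i)  (-0.2758-0.1208i)·(-0.3516-0.1871i)  (+0.0362+0.1256i)·(+0.1650+0.1259i)
Y_4^-4(R⁻¹ n̂) = +0.147761+0.337190i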